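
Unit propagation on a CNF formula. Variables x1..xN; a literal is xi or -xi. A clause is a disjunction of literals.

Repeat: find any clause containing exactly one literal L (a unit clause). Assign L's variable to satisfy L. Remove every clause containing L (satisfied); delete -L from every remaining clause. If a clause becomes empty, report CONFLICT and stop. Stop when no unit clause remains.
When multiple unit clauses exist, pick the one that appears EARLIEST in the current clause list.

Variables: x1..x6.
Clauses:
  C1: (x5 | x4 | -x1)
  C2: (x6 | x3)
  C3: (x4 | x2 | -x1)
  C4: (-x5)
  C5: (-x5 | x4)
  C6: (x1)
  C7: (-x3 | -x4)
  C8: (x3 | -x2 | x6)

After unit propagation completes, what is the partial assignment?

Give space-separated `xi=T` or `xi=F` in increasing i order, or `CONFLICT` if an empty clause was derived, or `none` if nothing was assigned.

unit clause [-5] forces x5=F; simplify:
  drop 5 from [5, 4, -1] -> [4, -1]
  satisfied 2 clause(s); 6 remain; assigned so far: [5]
unit clause [1] forces x1=T; simplify:
  drop -1 from [4, -1] -> [4]
  drop -1 from [4, 2, -1] -> [4, 2]
  satisfied 1 clause(s); 5 remain; assigned so far: [1, 5]
unit clause [4] forces x4=T; simplify:
  drop -4 from [-3, -4] -> [-3]
  satisfied 2 clause(s); 3 remain; assigned so far: [1, 4, 5]
unit clause [-3] forces x3=F; simplify:
  drop 3 from [6, 3] -> [6]
  drop 3 from [3, -2, 6] -> [-2, 6]
  satisfied 1 clause(s); 2 remain; assigned so far: [1, 3, 4, 5]
unit clause [6] forces x6=T; simplify:
  satisfied 2 clause(s); 0 remain; assigned so far: [1, 3, 4, 5, 6]

Answer: x1=T x3=F x4=T x5=F x6=T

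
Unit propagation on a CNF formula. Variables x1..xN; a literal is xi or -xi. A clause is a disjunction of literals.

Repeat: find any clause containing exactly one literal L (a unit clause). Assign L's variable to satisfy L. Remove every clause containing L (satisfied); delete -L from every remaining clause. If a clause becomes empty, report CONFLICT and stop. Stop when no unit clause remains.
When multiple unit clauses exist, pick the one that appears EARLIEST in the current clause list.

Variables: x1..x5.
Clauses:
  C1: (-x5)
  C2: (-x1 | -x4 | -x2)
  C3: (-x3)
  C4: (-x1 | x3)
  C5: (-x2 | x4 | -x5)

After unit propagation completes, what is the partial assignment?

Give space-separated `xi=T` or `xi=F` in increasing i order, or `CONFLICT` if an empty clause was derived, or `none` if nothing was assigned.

unit clause [-5] forces x5=F; simplify:
  satisfied 2 clause(s); 3 remain; assigned so far: [5]
unit clause [-3] forces x3=F; simplify:
  drop 3 from [-1, 3] -> [-1]
  satisfied 1 clause(s); 2 remain; assigned so far: [3, 5]
unit clause [-1] forces x1=F; simplify:
  satisfied 2 clause(s); 0 remain; assigned so far: [1, 3, 5]

Answer: x1=F x3=F x5=F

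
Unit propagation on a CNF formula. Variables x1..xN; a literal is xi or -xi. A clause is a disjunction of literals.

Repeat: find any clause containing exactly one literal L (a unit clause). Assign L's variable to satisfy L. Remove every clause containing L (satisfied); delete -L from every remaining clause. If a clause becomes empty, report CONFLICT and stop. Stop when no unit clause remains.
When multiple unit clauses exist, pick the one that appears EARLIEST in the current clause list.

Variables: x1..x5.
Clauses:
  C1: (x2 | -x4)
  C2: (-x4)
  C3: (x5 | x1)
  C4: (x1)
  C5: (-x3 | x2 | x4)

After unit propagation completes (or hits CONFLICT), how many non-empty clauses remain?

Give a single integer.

unit clause [-4] forces x4=F; simplify:
  drop 4 from [-3, 2, 4] -> [-3, 2]
  satisfied 2 clause(s); 3 remain; assigned so far: [4]
unit clause [1] forces x1=T; simplify:
  satisfied 2 clause(s); 1 remain; assigned so far: [1, 4]

Answer: 1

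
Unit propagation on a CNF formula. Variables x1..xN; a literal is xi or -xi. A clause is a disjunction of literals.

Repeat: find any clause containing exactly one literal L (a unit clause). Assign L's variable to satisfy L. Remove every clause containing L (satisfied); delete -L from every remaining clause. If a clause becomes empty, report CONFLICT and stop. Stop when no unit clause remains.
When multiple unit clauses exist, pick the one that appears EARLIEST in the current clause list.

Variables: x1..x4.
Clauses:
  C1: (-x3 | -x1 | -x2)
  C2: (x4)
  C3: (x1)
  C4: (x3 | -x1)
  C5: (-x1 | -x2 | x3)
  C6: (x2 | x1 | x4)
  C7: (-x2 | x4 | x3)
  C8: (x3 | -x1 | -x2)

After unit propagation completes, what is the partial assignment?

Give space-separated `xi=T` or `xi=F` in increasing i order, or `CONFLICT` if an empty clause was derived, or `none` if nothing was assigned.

unit clause [4] forces x4=T; simplify:
  satisfied 3 clause(s); 5 remain; assigned so far: [4]
unit clause [1] forces x1=T; simplify:
  drop -1 from [-3, -1, -2] -> [-3, -2]
  drop -1 from [3, -1] -> [3]
  drop -1 from [-1, -2, 3] -> [-2, 3]
  drop -1 from [3, -1, -2] -> [3, -2]
  satisfied 1 clause(s); 4 remain; assigned so far: [1, 4]
unit clause [3] forces x3=T; simplify:
  drop -3 from [-3, -2] -> [-2]
  satisfied 3 clause(s); 1 remain; assigned so far: [1, 3, 4]
unit clause [-2] forces x2=F; simplify:
  satisfied 1 clause(s); 0 remain; assigned so far: [1, 2, 3, 4]

Answer: x1=T x2=F x3=T x4=T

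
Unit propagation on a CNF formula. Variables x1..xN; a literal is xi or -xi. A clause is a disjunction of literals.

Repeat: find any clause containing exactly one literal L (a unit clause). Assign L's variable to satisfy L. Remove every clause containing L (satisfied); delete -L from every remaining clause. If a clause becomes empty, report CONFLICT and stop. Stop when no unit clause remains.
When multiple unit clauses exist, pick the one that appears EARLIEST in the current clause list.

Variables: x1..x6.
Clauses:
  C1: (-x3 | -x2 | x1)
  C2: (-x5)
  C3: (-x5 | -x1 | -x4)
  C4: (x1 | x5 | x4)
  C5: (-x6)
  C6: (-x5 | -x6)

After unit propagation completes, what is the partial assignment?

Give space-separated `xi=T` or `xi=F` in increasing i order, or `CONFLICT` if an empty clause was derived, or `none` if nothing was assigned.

Answer: x5=F x6=F

Derivation:
unit clause [-5] forces x5=F; simplify:
  drop 5 from [1, 5, 4] -> [1, 4]
  satisfied 3 clause(s); 3 remain; assigned so far: [5]
unit clause [-6] forces x6=F; simplify:
  satisfied 1 clause(s); 2 remain; assigned so far: [5, 6]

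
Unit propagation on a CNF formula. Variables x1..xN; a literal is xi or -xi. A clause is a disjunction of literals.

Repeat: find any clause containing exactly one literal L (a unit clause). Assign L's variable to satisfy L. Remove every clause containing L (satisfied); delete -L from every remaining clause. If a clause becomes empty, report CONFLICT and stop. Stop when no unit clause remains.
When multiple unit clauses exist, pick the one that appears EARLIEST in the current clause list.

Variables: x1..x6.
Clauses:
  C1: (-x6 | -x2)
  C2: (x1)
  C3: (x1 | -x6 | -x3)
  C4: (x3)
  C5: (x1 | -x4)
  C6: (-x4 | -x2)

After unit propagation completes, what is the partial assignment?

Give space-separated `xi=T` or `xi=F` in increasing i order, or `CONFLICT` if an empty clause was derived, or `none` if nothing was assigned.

unit clause [1] forces x1=T; simplify:
  satisfied 3 clause(s); 3 remain; assigned so far: [1]
unit clause [3] forces x3=T; simplify:
  satisfied 1 clause(s); 2 remain; assigned so far: [1, 3]

Answer: x1=T x3=T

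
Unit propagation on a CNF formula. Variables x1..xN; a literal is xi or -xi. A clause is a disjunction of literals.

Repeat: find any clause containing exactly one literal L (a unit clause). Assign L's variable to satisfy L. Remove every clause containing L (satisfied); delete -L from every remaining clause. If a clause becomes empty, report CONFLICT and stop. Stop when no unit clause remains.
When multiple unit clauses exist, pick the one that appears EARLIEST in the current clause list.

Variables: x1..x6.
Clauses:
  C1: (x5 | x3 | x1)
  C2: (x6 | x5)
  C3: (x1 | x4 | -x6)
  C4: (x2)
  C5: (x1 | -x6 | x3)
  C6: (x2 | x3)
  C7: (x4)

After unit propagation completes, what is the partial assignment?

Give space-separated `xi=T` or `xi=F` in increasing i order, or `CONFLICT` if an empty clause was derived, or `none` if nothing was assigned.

unit clause [2] forces x2=T; simplify:
  satisfied 2 clause(s); 5 remain; assigned so far: [2]
unit clause [4] forces x4=T; simplify:
  satisfied 2 clause(s); 3 remain; assigned so far: [2, 4]

Answer: x2=T x4=T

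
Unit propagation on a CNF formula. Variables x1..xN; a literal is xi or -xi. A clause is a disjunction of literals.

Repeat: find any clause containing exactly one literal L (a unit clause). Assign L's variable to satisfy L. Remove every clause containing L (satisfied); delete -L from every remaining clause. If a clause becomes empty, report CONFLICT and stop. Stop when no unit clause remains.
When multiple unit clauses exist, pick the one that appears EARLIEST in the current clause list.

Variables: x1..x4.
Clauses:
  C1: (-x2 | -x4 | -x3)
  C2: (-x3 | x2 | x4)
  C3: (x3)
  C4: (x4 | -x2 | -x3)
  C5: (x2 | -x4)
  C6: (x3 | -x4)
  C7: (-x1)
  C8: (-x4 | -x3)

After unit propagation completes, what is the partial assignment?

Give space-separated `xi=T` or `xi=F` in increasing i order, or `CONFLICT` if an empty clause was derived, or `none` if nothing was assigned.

Answer: CONFLICT

Derivation:
unit clause [3] forces x3=T; simplify:
  drop -3 from [-2, -4, -3] -> [-2, -4]
  drop -3 from [-3, 2, 4] -> [2, 4]
  drop -3 from [4, -2, -3] -> [4, -2]
  drop -3 from [-4, -3] -> [-4]
  satisfied 2 clause(s); 6 remain; assigned so far: [3]
unit clause [-1] forces x1=F; simplify:
  satisfied 1 clause(s); 5 remain; assigned so far: [1, 3]
unit clause [-4] forces x4=F; simplify:
  drop 4 from [2, 4] -> [2]
  drop 4 from [4, -2] -> [-2]
  satisfied 3 clause(s); 2 remain; assigned so far: [1, 3, 4]
unit clause [2] forces x2=T; simplify:
  drop -2 from [-2] -> [] (empty!)
  satisfied 1 clause(s); 1 remain; assigned so far: [1, 2, 3, 4]
CONFLICT (empty clause)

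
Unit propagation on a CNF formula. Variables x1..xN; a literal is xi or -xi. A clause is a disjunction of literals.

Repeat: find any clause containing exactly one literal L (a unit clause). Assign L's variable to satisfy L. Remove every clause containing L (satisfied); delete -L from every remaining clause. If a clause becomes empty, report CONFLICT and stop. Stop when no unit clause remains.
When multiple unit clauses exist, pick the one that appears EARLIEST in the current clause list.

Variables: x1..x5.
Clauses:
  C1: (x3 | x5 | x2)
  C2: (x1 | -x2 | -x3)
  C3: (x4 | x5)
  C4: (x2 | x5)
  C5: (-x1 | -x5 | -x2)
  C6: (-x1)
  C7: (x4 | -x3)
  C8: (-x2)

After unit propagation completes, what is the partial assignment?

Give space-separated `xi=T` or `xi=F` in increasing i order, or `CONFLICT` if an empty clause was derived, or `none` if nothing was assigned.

unit clause [-1] forces x1=F; simplify:
  drop 1 from [1, -2, -3] -> [-2, -3]
  satisfied 2 clause(s); 6 remain; assigned so far: [1]
unit clause [-2] forces x2=F; simplify:
  drop 2 from [3, 5, 2] -> [3, 5]
  drop 2 from [2, 5] -> [5]
  satisfied 2 clause(s); 4 remain; assigned so far: [1, 2]
unit clause [5] forces x5=T; simplify:
  satisfied 3 clause(s); 1 remain; assigned so far: [1, 2, 5]

Answer: x1=F x2=F x5=T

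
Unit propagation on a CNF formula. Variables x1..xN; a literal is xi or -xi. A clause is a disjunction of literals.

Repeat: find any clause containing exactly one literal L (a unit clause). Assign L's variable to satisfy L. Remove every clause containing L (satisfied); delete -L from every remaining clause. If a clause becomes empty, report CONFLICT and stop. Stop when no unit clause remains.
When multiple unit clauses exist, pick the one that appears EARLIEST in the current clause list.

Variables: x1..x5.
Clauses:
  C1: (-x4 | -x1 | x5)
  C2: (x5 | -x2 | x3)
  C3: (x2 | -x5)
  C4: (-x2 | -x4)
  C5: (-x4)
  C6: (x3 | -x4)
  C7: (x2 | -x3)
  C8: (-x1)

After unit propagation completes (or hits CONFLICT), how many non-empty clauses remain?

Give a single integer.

unit clause [-4] forces x4=F; simplify:
  satisfied 4 clause(s); 4 remain; assigned so far: [4]
unit clause [-1] forces x1=F; simplify:
  satisfied 1 clause(s); 3 remain; assigned so far: [1, 4]

Answer: 3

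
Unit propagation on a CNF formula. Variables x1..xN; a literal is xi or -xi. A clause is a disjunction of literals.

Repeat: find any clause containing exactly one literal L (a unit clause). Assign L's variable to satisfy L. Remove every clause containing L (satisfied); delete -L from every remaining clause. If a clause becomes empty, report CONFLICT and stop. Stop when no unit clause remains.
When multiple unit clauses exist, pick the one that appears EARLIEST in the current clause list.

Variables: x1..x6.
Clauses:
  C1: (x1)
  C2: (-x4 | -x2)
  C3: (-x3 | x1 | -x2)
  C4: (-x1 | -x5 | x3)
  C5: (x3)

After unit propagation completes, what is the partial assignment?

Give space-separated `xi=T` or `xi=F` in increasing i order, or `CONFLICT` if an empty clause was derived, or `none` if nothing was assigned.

Answer: x1=T x3=T

Derivation:
unit clause [1] forces x1=T; simplify:
  drop -1 from [-1, -5, 3] -> [-5, 3]
  satisfied 2 clause(s); 3 remain; assigned so far: [1]
unit clause [3] forces x3=T; simplify:
  satisfied 2 clause(s); 1 remain; assigned so far: [1, 3]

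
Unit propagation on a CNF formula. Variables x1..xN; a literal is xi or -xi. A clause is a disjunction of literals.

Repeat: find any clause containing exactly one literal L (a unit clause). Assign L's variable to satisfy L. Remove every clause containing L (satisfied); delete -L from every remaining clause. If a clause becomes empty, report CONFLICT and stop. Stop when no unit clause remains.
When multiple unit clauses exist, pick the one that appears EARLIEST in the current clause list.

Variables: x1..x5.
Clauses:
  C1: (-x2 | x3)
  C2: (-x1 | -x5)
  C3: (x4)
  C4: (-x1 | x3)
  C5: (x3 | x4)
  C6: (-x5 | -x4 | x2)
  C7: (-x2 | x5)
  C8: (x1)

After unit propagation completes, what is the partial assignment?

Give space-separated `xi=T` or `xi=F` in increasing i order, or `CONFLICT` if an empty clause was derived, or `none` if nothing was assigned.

unit clause [4] forces x4=T; simplify:
  drop -4 from [-5, -4, 2] -> [-5, 2]
  satisfied 2 clause(s); 6 remain; assigned so far: [4]
unit clause [1] forces x1=T; simplify:
  drop -1 from [-1, -5] -> [-5]
  drop -1 from [-1, 3] -> [3]
  satisfied 1 clause(s); 5 remain; assigned so far: [1, 4]
unit clause [-5] forces x5=F; simplify:
  drop 5 from [-2, 5] -> [-2]
  satisfied 2 clause(s); 3 remain; assigned so far: [1, 4, 5]
unit clause [3] forces x3=T; simplify:
  satisfied 2 clause(s); 1 remain; assigned so far: [1, 3, 4, 5]
unit clause [-2] forces x2=F; simplify:
  satisfied 1 clause(s); 0 remain; assigned so far: [1, 2, 3, 4, 5]

Answer: x1=T x2=F x3=T x4=T x5=F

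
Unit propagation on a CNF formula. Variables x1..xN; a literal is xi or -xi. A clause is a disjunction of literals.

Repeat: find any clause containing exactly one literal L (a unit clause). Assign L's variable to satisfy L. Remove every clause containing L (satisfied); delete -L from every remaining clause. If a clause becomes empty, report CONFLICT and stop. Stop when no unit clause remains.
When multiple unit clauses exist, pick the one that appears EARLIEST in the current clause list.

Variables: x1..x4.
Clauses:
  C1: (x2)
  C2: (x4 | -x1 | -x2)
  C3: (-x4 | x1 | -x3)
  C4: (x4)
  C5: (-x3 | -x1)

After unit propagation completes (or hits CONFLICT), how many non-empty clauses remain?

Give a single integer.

unit clause [2] forces x2=T; simplify:
  drop -2 from [4, -1, -2] -> [4, -1]
  satisfied 1 clause(s); 4 remain; assigned so far: [2]
unit clause [4] forces x4=T; simplify:
  drop -4 from [-4, 1, -3] -> [1, -3]
  satisfied 2 clause(s); 2 remain; assigned so far: [2, 4]

Answer: 2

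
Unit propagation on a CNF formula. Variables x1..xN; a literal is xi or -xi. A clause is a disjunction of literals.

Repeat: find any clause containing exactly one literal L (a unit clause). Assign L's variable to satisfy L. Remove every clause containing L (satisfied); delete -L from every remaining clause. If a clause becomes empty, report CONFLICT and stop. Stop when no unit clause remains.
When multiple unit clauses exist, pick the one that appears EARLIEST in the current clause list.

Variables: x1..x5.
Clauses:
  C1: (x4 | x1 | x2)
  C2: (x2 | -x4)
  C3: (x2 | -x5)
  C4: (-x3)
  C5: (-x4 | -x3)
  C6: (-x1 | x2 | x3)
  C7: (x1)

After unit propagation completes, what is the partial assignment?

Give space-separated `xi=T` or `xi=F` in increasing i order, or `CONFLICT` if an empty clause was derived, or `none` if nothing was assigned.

Answer: x1=T x2=T x3=F

Derivation:
unit clause [-3] forces x3=F; simplify:
  drop 3 from [-1, 2, 3] -> [-1, 2]
  satisfied 2 clause(s); 5 remain; assigned so far: [3]
unit clause [1] forces x1=T; simplify:
  drop -1 from [-1, 2] -> [2]
  satisfied 2 clause(s); 3 remain; assigned so far: [1, 3]
unit clause [2] forces x2=T; simplify:
  satisfied 3 clause(s); 0 remain; assigned so far: [1, 2, 3]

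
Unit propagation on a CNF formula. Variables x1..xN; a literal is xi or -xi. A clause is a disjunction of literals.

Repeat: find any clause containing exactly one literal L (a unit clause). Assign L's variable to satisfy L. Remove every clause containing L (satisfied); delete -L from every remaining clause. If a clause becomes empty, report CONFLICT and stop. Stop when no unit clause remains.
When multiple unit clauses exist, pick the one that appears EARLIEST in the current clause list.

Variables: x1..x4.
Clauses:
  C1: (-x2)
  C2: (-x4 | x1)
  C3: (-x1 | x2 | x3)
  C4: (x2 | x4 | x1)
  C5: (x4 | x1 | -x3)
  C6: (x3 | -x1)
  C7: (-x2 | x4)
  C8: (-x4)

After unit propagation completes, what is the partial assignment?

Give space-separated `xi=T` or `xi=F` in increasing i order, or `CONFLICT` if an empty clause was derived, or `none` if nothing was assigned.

Answer: x1=T x2=F x3=T x4=F

Derivation:
unit clause [-2] forces x2=F; simplify:
  drop 2 from [-1, 2, 3] -> [-1, 3]
  drop 2 from [2, 4, 1] -> [4, 1]
  satisfied 2 clause(s); 6 remain; assigned so far: [2]
unit clause [-4] forces x4=F; simplify:
  drop 4 from [4, 1] -> [1]
  drop 4 from [4, 1, -3] -> [1, -3]
  satisfied 2 clause(s); 4 remain; assigned so far: [2, 4]
unit clause [1] forces x1=T; simplify:
  drop -1 from [-1, 3] -> [3]
  drop -1 from [3, -1] -> [3]
  satisfied 2 clause(s); 2 remain; assigned so far: [1, 2, 4]
unit clause [3] forces x3=T; simplify:
  satisfied 2 clause(s); 0 remain; assigned so far: [1, 2, 3, 4]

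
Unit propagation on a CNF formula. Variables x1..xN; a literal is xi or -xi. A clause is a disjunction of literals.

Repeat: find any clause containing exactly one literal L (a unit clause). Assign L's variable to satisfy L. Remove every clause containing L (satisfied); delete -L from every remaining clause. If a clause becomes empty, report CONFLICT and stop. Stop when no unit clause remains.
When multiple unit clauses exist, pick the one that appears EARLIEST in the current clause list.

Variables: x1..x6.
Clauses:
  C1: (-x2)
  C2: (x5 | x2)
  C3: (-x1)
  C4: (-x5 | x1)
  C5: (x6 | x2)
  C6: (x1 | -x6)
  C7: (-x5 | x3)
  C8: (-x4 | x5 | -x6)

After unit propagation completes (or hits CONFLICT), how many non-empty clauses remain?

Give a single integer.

Answer: 3

Derivation:
unit clause [-2] forces x2=F; simplify:
  drop 2 from [5, 2] -> [5]
  drop 2 from [6, 2] -> [6]
  satisfied 1 clause(s); 7 remain; assigned so far: [2]
unit clause [5] forces x5=T; simplify:
  drop -5 from [-5, 1] -> [1]
  drop -5 from [-5, 3] -> [3]
  satisfied 2 clause(s); 5 remain; assigned so far: [2, 5]
unit clause [-1] forces x1=F; simplify:
  drop 1 from [1] -> [] (empty!)
  drop 1 from [1, -6] -> [-6]
  satisfied 1 clause(s); 4 remain; assigned so far: [1, 2, 5]
CONFLICT (empty clause)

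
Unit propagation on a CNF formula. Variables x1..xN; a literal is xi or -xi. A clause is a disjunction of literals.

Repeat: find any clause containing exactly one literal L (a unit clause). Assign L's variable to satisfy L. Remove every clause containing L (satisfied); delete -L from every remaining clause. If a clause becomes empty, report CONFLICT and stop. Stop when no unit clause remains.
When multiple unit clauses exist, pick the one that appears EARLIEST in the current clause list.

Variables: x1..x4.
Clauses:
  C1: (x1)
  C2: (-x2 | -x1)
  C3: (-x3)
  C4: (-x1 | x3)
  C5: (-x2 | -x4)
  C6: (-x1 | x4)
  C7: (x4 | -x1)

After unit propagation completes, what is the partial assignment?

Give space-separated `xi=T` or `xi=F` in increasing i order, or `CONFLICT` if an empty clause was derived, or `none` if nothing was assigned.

unit clause [1] forces x1=T; simplify:
  drop -1 from [-2, -1] -> [-2]
  drop -1 from [-1, 3] -> [3]
  drop -1 from [-1, 4] -> [4]
  drop -1 from [4, -1] -> [4]
  satisfied 1 clause(s); 6 remain; assigned so far: [1]
unit clause [-2] forces x2=F; simplify:
  satisfied 2 clause(s); 4 remain; assigned so far: [1, 2]
unit clause [-3] forces x3=F; simplify:
  drop 3 from [3] -> [] (empty!)
  satisfied 1 clause(s); 3 remain; assigned so far: [1, 2, 3]
CONFLICT (empty clause)

Answer: CONFLICT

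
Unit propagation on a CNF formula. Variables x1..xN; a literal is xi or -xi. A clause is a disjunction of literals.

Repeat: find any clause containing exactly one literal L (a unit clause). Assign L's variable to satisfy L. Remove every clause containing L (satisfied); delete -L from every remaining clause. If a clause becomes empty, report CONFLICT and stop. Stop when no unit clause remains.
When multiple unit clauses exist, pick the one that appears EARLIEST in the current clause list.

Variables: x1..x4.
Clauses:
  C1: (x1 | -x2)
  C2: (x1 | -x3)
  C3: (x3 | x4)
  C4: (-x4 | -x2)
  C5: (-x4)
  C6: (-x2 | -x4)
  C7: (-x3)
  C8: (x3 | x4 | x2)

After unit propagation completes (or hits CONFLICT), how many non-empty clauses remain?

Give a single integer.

Answer: 2

Derivation:
unit clause [-4] forces x4=F; simplify:
  drop 4 from [3, 4] -> [3]
  drop 4 from [3, 4, 2] -> [3, 2]
  satisfied 3 clause(s); 5 remain; assigned so far: [4]
unit clause [3] forces x3=T; simplify:
  drop -3 from [1, -3] -> [1]
  drop -3 from [-3] -> [] (empty!)
  satisfied 2 clause(s); 3 remain; assigned so far: [3, 4]
CONFLICT (empty clause)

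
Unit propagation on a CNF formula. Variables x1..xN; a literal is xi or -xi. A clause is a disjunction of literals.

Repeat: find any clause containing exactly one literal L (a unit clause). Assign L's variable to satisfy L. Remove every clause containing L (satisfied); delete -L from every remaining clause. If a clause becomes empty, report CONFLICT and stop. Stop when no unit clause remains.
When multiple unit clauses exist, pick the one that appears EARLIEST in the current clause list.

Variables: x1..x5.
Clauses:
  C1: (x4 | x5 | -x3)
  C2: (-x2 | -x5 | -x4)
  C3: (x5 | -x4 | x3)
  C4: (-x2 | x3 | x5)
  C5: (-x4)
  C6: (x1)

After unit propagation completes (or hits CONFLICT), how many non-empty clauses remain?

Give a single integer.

Answer: 2

Derivation:
unit clause [-4] forces x4=F; simplify:
  drop 4 from [4, 5, -3] -> [5, -3]
  satisfied 3 clause(s); 3 remain; assigned so far: [4]
unit clause [1] forces x1=T; simplify:
  satisfied 1 clause(s); 2 remain; assigned so far: [1, 4]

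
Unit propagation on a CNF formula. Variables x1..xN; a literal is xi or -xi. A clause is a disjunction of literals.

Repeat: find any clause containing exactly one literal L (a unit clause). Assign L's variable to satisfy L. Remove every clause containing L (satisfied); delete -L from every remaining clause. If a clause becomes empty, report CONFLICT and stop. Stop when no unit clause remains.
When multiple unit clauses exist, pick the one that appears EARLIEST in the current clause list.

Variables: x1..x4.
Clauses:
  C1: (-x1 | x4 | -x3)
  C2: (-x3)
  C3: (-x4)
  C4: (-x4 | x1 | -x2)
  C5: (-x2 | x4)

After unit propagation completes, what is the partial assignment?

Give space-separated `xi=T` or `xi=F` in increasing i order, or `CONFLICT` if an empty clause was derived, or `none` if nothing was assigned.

Answer: x2=F x3=F x4=F

Derivation:
unit clause [-3] forces x3=F; simplify:
  satisfied 2 clause(s); 3 remain; assigned so far: [3]
unit clause [-4] forces x4=F; simplify:
  drop 4 from [-2, 4] -> [-2]
  satisfied 2 clause(s); 1 remain; assigned so far: [3, 4]
unit clause [-2] forces x2=F; simplify:
  satisfied 1 clause(s); 0 remain; assigned so far: [2, 3, 4]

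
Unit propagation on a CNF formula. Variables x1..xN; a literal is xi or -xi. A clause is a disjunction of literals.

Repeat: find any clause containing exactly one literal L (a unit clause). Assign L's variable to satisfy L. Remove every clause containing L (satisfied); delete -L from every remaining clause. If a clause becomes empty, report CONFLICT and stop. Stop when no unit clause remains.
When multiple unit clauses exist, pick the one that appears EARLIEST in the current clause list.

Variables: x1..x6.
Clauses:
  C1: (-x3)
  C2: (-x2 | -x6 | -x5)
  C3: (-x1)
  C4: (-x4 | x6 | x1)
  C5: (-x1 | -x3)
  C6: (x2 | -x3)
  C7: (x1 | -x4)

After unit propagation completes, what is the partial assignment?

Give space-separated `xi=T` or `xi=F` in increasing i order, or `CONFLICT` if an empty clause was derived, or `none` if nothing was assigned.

unit clause [-3] forces x3=F; simplify:
  satisfied 3 clause(s); 4 remain; assigned so far: [3]
unit clause [-1] forces x1=F; simplify:
  drop 1 from [-4, 6, 1] -> [-4, 6]
  drop 1 from [1, -4] -> [-4]
  satisfied 1 clause(s); 3 remain; assigned so far: [1, 3]
unit clause [-4] forces x4=F; simplify:
  satisfied 2 clause(s); 1 remain; assigned so far: [1, 3, 4]

Answer: x1=F x3=F x4=F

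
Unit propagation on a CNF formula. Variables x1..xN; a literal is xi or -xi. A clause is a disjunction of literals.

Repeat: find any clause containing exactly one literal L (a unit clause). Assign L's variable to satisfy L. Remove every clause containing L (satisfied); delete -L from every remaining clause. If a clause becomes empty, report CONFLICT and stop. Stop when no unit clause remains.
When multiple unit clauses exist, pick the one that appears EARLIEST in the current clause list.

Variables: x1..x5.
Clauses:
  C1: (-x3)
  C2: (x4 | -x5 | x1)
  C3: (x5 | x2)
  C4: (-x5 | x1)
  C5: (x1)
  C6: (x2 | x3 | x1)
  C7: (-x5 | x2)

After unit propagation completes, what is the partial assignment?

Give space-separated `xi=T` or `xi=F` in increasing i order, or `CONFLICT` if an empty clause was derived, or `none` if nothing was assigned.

Answer: x1=T x3=F

Derivation:
unit clause [-3] forces x3=F; simplify:
  drop 3 from [2, 3, 1] -> [2, 1]
  satisfied 1 clause(s); 6 remain; assigned so far: [3]
unit clause [1] forces x1=T; simplify:
  satisfied 4 clause(s); 2 remain; assigned so far: [1, 3]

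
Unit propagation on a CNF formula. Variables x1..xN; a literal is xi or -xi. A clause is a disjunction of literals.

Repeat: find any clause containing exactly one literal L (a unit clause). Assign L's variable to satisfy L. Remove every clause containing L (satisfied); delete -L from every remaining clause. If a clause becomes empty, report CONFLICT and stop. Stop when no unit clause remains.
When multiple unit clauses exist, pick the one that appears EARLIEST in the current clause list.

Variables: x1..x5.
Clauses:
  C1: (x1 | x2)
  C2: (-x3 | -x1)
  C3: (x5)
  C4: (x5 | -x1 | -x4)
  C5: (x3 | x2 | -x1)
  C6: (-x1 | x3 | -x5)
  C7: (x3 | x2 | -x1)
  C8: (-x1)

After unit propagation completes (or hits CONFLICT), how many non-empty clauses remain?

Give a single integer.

Answer: 0

Derivation:
unit clause [5] forces x5=T; simplify:
  drop -5 from [-1, 3, -5] -> [-1, 3]
  satisfied 2 clause(s); 6 remain; assigned so far: [5]
unit clause [-1] forces x1=F; simplify:
  drop 1 from [1, 2] -> [2]
  satisfied 5 clause(s); 1 remain; assigned so far: [1, 5]
unit clause [2] forces x2=T; simplify:
  satisfied 1 clause(s); 0 remain; assigned so far: [1, 2, 5]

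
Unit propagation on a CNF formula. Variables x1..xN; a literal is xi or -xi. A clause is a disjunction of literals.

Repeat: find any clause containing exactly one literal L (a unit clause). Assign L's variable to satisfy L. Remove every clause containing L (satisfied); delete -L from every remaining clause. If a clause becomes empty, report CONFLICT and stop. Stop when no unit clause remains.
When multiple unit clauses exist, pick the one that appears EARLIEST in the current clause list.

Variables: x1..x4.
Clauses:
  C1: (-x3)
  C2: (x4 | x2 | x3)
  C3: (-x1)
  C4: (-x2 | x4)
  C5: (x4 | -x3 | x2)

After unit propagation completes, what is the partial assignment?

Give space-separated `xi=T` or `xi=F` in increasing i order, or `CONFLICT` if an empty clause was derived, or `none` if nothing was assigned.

unit clause [-3] forces x3=F; simplify:
  drop 3 from [4, 2, 3] -> [4, 2]
  satisfied 2 clause(s); 3 remain; assigned so far: [3]
unit clause [-1] forces x1=F; simplify:
  satisfied 1 clause(s); 2 remain; assigned so far: [1, 3]

Answer: x1=F x3=F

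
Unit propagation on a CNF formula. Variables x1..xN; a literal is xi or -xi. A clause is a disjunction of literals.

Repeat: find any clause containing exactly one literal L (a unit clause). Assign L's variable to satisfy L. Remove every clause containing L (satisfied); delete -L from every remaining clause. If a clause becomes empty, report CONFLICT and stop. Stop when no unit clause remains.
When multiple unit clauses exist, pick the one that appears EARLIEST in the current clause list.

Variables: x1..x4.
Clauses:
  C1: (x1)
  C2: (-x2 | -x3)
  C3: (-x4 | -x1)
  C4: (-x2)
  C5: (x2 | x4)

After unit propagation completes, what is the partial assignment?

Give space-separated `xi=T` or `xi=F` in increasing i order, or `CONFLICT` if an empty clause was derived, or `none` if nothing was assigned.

unit clause [1] forces x1=T; simplify:
  drop -1 from [-4, -1] -> [-4]
  satisfied 1 clause(s); 4 remain; assigned so far: [1]
unit clause [-4] forces x4=F; simplify:
  drop 4 from [2, 4] -> [2]
  satisfied 1 clause(s); 3 remain; assigned so far: [1, 4]
unit clause [-2] forces x2=F; simplify:
  drop 2 from [2] -> [] (empty!)
  satisfied 2 clause(s); 1 remain; assigned so far: [1, 2, 4]
CONFLICT (empty clause)

Answer: CONFLICT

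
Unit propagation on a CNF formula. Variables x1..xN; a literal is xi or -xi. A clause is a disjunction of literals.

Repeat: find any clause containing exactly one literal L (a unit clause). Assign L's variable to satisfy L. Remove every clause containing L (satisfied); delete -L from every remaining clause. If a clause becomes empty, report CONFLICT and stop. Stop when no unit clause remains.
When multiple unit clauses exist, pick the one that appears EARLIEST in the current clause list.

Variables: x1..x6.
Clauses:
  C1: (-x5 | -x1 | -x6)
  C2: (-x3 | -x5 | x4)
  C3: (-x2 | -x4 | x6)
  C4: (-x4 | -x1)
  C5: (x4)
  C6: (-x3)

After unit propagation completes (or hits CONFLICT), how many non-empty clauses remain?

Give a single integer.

unit clause [4] forces x4=T; simplify:
  drop -4 from [-2, -4, 6] -> [-2, 6]
  drop -4 from [-4, -1] -> [-1]
  satisfied 2 clause(s); 4 remain; assigned so far: [4]
unit clause [-1] forces x1=F; simplify:
  satisfied 2 clause(s); 2 remain; assigned so far: [1, 4]
unit clause [-3] forces x3=F; simplify:
  satisfied 1 clause(s); 1 remain; assigned so far: [1, 3, 4]

Answer: 1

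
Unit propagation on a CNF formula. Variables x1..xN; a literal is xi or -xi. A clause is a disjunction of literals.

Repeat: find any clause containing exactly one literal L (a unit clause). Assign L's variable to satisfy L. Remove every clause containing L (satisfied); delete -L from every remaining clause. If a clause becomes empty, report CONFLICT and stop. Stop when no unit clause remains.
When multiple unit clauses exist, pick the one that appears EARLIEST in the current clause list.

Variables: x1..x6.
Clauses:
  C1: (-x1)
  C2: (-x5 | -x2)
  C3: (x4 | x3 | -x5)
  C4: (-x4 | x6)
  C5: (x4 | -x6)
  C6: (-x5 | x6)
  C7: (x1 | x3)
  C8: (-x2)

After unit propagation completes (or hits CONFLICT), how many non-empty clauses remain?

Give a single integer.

Answer: 3

Derivation:
unit clause [-1] forces x1=F; simplify:
  drop 1 from [1, 3] -> [3]
  satisfied 1 clause(s); 7 remain; assigned so far: [1]
unit clause [3] forces x3=T; simplify:
  satisfied 2 clause(s); 5 remain; assigned so far: [1, 3]
unit clause [-2] forces x2=F; simplify:
  satisfied 2 clause(s); 3 remain; assigned so far: [1, 2, 3]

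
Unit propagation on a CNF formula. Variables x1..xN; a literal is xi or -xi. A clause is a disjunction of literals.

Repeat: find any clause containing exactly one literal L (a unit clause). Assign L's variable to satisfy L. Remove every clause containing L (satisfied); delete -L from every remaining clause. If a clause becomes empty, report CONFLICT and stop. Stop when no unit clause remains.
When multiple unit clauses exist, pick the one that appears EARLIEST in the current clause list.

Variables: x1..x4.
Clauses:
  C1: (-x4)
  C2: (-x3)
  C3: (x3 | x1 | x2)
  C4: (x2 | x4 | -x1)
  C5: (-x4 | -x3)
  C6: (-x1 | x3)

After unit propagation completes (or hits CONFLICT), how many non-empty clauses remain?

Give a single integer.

unit clause [-4] forces x4=F; simplify:
  drop 4 from [2, 4, -1] -> [2, -1]
  satisfied 2 clause(s); 4 remain; assigned so far: [4]
unit clause [-3] forces x3=F; simplify:
  drop 3 from [3, 1, 2] -> [1, 2]
  drop 3 from [-1, 3] -> [-1]
  satisfied 1 clause(s); 3 remain; assigned so far: [3, 4]
unit clause [-1] forces x1=F; simplify:
  drop 1 from [1, 2] -> [2]
  satisfied 2 clause(s); 1 remain; assigned so far: [1, 3, 4]
unit clause [2] forces x2=T; simplify:
  satisfied 1 clause(s); 0 remain; assigned so far: [1, 2, 3, 4]

Answer: 0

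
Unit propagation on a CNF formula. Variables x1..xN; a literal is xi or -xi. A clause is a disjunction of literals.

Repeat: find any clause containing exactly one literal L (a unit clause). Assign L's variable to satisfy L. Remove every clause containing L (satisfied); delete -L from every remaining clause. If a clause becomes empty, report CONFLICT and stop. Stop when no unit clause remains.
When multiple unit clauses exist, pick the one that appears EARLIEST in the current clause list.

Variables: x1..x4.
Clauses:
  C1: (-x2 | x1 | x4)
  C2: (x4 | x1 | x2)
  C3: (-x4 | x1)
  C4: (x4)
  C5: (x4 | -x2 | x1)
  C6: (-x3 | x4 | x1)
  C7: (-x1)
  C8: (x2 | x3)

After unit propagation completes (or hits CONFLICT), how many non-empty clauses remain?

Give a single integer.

Answer: 1

Derivation:
unit clause [4] forces x4=T; simplify:
  drop -4 from [-4, 1] -> [1]
  satisfied 5 clause(s); 3 remain; assigned so far: [4]
unit clause [1] forces x1=T; simplify:
  drop -1 from [-1] -> [] (empty!)
  satisfied 1 clause(s); 2 remain; assigned so far: [1, 4]
CONFLICT (empty clause)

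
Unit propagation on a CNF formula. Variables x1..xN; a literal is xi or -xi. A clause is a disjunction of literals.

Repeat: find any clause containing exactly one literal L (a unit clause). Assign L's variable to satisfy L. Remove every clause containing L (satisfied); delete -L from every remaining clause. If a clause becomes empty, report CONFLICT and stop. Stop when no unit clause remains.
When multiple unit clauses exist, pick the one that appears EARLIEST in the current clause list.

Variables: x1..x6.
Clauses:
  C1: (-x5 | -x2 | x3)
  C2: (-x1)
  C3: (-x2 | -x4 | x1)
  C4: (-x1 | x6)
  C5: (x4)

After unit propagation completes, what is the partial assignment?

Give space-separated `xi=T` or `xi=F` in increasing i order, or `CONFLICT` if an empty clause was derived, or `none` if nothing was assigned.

unit clause [-1] forces x1=F; simplify:
  drop 1 from [-2, -4, 1] -> [-2, -4]
  satisfied 2 clause(s); 3 remain; assigned so far: [1]
unit clause [4] forces x4=T; simplify:
  drop -4 from [-2, -4] -> [-2]
  satisfied 1 clause(s); 2 remain; assigned so far: [1, 4]
unit clause [-2] forces x2=F; simplify:
  satisfied 2 clause(s); 0 remain; assigned so far: [1, 2, 4]

Answer: x1=F x2=F x4=T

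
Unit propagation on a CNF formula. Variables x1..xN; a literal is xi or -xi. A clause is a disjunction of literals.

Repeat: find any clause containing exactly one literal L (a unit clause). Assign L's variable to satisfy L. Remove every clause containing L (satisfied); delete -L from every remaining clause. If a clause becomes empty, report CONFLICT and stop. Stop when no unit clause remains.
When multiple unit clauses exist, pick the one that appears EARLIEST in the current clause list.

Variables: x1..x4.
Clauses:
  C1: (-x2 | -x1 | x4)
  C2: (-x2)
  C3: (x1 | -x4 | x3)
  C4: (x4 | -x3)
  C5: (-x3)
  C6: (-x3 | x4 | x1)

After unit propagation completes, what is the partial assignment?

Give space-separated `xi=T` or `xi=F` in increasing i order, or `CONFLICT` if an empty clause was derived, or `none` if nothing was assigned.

unit clause [-2] forces x2=F; simplify:
  satisfied 2 clause(s); 4 remain; assigned so far: [2]
unit clause [-3] forces x3=F; simplify:
  drop 3 from [1, -4, 3] -> [1, -4]
  satisfied 3 clause(s); 1 remain; assigned so far: [2, 3]

Answer: x2=F x3=F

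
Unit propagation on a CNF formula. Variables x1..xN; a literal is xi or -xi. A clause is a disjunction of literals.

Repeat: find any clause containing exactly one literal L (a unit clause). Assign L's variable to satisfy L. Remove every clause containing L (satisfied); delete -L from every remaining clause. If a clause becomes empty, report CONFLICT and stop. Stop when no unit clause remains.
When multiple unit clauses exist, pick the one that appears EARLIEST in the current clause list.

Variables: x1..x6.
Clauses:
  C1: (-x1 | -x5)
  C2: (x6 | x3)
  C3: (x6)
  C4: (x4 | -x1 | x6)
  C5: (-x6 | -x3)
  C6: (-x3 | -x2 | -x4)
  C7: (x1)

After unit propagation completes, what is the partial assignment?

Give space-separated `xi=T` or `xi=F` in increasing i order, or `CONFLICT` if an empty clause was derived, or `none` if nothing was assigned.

unit clause [6] forces x6=T; simplify:
  drop -6 from [-6, -3] -> [-3]
  satisfied 3 clause(s); 4 remain; assigned so far: [6]
unit clause [-3] forces x3=F; simplify:
  satisfied 2 clause(s); 2 remain; assigned so far: [3, 6]
unit clause [1] forces x1=T; simplify:
  drop -1 from [-1, -5] -> [-5]
  satisfied 1 clause(s); 1 remain; assigned so far: [1, 3, 6]
unit clause [-5] forces x5=F; simplify:
  satisfied 1 clause(s); 0 remain; assigned so far: [1, 3, 5, 6]

Answer: x1=T x3=F x5=F x6=T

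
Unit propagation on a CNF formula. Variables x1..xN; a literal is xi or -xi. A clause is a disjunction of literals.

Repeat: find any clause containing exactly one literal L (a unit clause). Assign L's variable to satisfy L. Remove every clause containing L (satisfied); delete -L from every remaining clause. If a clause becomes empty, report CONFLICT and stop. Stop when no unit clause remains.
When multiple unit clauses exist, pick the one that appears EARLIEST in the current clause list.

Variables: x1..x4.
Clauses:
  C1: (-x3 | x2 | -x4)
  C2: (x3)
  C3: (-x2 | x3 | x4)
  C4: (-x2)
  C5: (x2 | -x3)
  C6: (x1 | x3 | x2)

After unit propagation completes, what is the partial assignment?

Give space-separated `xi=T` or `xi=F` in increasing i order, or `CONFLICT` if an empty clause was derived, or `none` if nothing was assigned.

Answer: CONFLICT

Derivation:
unit clause [3] forces x3=T; simplify:
  drop -3 from [-3, 2, -4] -> [2, -4]
  drop -3 from [2, -3] -> [2]
  satisfied 3 clause(s); 3 remain; assigned so far: [3]
unit clause [-2] forces x2=F; simplify:
  drop 2 from [2, -4] -> [-4]
  drop 2 from [2] -> [] (empty!)
  satisfied 1 clause(s); 2 remain; assigned so far: [2, 3]
CONFLICT (empty clause)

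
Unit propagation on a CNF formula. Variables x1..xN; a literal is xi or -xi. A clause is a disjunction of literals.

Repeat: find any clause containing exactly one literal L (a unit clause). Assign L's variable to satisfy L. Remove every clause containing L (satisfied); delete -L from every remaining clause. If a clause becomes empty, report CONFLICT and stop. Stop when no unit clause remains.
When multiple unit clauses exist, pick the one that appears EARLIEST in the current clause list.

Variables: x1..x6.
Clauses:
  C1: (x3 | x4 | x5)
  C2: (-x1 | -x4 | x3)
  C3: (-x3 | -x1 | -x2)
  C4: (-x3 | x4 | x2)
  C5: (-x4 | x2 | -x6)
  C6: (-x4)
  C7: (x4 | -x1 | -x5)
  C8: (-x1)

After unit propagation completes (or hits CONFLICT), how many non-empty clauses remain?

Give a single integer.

Answer: 2

Derivation:
unit clause [-4] forces x4=F; simplify:
  drop 4 from [3, 4, 5] -> [3, 5]
  drop 4 from [-3, 4, 2] -> [-3, 2]
  drop 4 from [4, -1, -5] -> [-1, -5]
  satisfied 3 clause(s); 5 remain; assigned so far: [4]
unit clause [-1] forces x1=F; simplify:
  satisfied 3 clause(s); 2 remain; assigned so far: [1, 4]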